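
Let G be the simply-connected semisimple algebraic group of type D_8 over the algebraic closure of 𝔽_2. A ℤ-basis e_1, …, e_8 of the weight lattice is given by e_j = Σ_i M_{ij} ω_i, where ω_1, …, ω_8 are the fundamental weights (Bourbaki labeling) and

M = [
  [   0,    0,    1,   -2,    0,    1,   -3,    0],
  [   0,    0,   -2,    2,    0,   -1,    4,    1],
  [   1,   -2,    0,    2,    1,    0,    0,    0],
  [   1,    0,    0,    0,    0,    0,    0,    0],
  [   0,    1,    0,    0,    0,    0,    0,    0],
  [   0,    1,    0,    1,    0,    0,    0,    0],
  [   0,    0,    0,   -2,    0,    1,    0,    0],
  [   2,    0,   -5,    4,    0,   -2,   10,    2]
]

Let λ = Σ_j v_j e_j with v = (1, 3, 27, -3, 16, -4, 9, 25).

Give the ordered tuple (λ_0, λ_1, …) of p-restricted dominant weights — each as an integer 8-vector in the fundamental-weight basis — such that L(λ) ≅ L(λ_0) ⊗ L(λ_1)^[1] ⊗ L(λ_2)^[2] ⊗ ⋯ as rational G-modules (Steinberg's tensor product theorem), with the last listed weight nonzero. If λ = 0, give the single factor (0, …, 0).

Converting to the ω-basis (c_i = row i of M dotted with v = (1, 3, 27, -3, 16, -4, 9, 25)):
  c_1 = 0*1 + 0*3 + 1*27 + -2*-3 + 0*16 + 1*-4 + -3*9 + 0*25 = 2
  c_2 = 0*1 + 0*3 + -2*27 + 2*-3 + 0*16 + -1*-4 + 4*9 + 1*25 = 5
  c_3 = 1*1 + -2*3 + 0*27 + 2*-3 + 1*16 + 0*-4 + 0*9 + 0*25 = 5
  c_4 = 1*1 + 0*3 + 0*27 + 0*-3 + 0*16 + 0*-4 + 0*9 + 0*25 = 1
  c_5 = 0*1 + 1*3 + 0*27 + 0*-3 + 0*16 + 0*-4 + 0*9 + 0*25 = 3
  c_6 = 0*1 + 1*3 + 0*27 + 1*-3 + 0*16 + 0*-4 + 0*9 + 0*25 = 0
  c_7 = 0*1 + 0*3 + 0*27 + -2*-3 + 0*16 + 1*-4 + 0*9 + 0*25 = 2
  c_8 = 2*1 + 0*3 + -5*27 + 4*-3 + 0*16 + -2*-4 + 10*9 + 2*25 = 3
Expand coordinatewise in base 2:
  c_1 = 2 = 0·2^0 + 1·2^1
  c_2 = 5 = 1·2^0 + 0·2^1 + 1·2^2
  c_3 = 5 = 1·2^0 + 0·2^1 + 1·2^2
  c_4 = 1 = 1·2^0
  c_5 = 3 = 1·2^0 + 1·2^1
  c_6 = 0
  c_7 = 2 = 0·2^0 + 1·2^1
  c_8 = 3 = 1·2^0 + 1·2^1
λ_0 = (0, 1, 1, 1, 1, 0, 0, 1)
λ_1 = (1, 0, 0, 0, 1, 0, 1, 1)
λ_2 = (0, 1, 1, 0, 0, 0, 0, 0)

((0, 1, 1, 1, 1, 0, 0, 1), (1, 0, 0, 0, 1, 0, 1, 1), (0, 1, 1, 0, 0, 0, 0, 0))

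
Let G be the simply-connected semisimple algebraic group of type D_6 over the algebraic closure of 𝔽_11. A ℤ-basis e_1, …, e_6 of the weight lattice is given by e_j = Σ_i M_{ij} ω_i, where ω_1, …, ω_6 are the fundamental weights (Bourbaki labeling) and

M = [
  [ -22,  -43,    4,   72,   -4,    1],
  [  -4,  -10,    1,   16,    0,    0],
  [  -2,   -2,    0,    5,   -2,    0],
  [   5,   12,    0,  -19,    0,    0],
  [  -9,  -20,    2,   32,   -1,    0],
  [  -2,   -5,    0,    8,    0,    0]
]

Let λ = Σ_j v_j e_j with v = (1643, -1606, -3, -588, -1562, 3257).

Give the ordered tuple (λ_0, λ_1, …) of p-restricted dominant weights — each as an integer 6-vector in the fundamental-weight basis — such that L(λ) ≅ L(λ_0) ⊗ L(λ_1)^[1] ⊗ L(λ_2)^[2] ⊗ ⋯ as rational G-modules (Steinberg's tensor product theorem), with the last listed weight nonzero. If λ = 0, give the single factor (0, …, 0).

ω-coordinates c = M·v, v = (1643, -1606, -3, -588, -1562, 3257):
  c_1 = (-22)·(1643) + (-43)·(-1606) + (4)·(-3) + (72)·(-588) + (-4)·(-1562) + 1·3257 = 69
  c_2 = (-4)·(1643) + (-10)·(-1606) + (1)·(-3) + (16)·(-588) + (0)·(-1562) + 0·3257 = 77
  c_3 = (-2)·(1643) + (-2)·(-1606) + (0)·(-3) + (5)·(-588) + (-2)·(-1562) + 0·3257 = 110
  c_4 = 5·1643 + (12)·(-1606) + (0)·(-3) + (-19)·(-588) + (0)·(-1562) + 0·3257 = 115
  c_5 = (-9)·(1643) + (-20)·(-1606) + (2)·(-3) + (32)·(-588) + (-1)·(-1562) + 0·3257 = 73
  c_6 = (-2)·(1643) + (-5)·(-1606) + (0)·(-3) + (8)·(-588) + (0)·(-1562) + 0·3257 = 40
Writing each c_i in base p = 11:
  c_1 = 69 = 3·11^0 + 6·11^1
  c_2 = 77 = 0·11^0 + 7·11^1
  c_3 = 110 = 0·11^0 + 10·11^1
  c_4 = 115 = 5·11^0 + 10·11^1
  c_5 = 73 = 7·11^0 + 6·11^1
  c_6 = 40 = 7·11^0 + 3·11^1
p-restricted factor λ_0 = (3, 0, 0, 5, 7, 7)
p-restricted factor λ_1 = (6, 7, 10, 10, 6, 3)

((3, 0, 0, 5, 7, 7), (6, 7, 10, 10, 6, 3))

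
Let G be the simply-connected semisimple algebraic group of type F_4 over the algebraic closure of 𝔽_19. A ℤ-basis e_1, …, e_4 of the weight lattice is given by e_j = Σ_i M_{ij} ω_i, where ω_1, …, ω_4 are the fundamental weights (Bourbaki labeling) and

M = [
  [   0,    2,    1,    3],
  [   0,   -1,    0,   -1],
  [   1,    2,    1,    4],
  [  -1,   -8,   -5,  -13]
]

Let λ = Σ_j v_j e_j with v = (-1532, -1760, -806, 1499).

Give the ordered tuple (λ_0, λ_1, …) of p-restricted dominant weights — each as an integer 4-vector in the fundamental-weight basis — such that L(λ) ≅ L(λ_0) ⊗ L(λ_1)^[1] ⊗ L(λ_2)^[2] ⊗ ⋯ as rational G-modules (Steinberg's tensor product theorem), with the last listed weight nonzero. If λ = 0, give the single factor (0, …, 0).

((0, 14, 5, 3), (9, 13, 7, 8))

ω-coordinates c = M·v, v = (-1532, -1760, -806, 1499):
  c_1 = 0*-1532 + 2*-1760 + 1*-806 + 3*1499 = 171
  c_2 = 0*-1532 + -1*-1760 + 0*-806 + -1*1499 = 261
  c_3 = 1*-1532 + 2*-1760 + 1*-806 + 4*1499 = 138
  c_4 = -1*-1532 + -8*-1760 + -5*-806 + -13*1499 = 155
Base-19 expansion of each c_i:
  c_1 = 171 = 0·19^0 + 9·19^1
  c_2 = 261 = 14·19^0 + 13·19^1
  c_3 = 138 = 5·19^0 + 7·19^1
  c_4 = 155 = 3·19^0 + 8·19^1
p-restricted factor λ_0 = (0, 14, 5, 3)
p-restricted factor λ_1 = (9, 13, 7, 8)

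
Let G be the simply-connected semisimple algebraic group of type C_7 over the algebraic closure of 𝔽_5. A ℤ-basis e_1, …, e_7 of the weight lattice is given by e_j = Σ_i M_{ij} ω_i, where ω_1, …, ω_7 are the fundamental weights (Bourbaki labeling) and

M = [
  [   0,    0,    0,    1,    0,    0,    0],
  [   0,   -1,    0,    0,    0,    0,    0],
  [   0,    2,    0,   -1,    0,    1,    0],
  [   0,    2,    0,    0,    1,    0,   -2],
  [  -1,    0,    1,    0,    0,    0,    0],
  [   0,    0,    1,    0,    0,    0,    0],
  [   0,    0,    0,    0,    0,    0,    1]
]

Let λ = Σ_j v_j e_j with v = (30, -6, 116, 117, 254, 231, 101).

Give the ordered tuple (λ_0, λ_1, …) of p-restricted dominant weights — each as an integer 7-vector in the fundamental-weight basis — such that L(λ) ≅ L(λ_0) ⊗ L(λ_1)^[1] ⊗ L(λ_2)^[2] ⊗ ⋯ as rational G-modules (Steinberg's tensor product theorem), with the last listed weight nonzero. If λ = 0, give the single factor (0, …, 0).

((2, 1, 2, 0, 1, 1, 1), (3, 1, 0, 3, 2, 3, 0), (4, 0, 4, 1, 3, 4, 4))

Change of basis e → ω: c = M·v where v = (30, -6, 116, 117, 254, 231, 101):
  c_1 = 0·30 + (0)·(-6) + 0·116 + 1·117 + 0·254 + 0·231 + 0·101 = 117
  c_2 = 0·30 + (-1)·(-6) + 0·116 + 0·117 + 0·254 + 0·231 + 0·101 = 6
  c_3 = 0·30 + (2)·(-6) + 0·116 + (-1)·(117) + 0·254 + 1·231 + 0·101 = 102
  c_4 = 0·30 + (2)·(-6) + 0·116 + 0·117 + 1·254 + 0·231 + (-2)·(101) = 40
  c_5 = (-1)·(30) + (0)·(-6) + 1·116 + 0·117 + 0·254 + 0·231 + 0·101 = 86
  c_6 = 0·30 + (0)·(-6) + 1·116 + 0·117 + 0·254 + 0·231 + 0·101 = 116
  c_7 = 0·30 + (0)·(-6) + 0·116 + 0·117 + 0·254 + 0·231 + 1·101 = 101
Expand coordinatewise in base 5:
  c_1 = 117 = 2·5^0 + 3·5^1 + 4·5^2
  c_2 = 6 = 1·5^0 + 1·5^1
  c_3 = 102 = 2·5^0 + 0·5^1 + 4·5^2
  c_4 = 40 = 0·5^0 + 3·5^1 + 1·5^2
  c_5 = 86 = 1·5^0 + 2·5^1 + 3·5^2
  c_6 = 116 = 1·5^0 + 3·5^1 + 4·5^2
  c_7 = 101 = 1·5^0 + 0·5^1 + 4·5^2
λ_0 = (2, 1, 2, 0, 1, 1, 1)
λ_1 = (3, 1, 0, 3, 2, 3, 0)
λ_2 = (4, 0, 4, 1, 3, 4, 4)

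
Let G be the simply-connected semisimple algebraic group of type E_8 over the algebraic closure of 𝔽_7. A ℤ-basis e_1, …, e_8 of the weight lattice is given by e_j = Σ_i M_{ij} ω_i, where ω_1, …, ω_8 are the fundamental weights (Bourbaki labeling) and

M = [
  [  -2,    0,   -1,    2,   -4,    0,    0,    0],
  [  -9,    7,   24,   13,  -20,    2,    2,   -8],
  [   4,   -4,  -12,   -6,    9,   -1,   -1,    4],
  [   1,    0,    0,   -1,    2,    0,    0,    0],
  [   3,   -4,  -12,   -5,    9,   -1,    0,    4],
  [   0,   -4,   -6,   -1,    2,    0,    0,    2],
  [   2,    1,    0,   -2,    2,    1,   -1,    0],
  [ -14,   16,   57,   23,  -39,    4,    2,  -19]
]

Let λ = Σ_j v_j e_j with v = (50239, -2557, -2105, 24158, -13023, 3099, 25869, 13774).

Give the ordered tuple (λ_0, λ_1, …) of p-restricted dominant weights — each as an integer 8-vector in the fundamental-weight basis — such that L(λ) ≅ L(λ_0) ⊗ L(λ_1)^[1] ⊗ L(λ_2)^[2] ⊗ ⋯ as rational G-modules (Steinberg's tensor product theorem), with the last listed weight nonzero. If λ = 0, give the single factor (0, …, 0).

Converting to the ω-basis (c_i = row i of M dotted with v = (50239, -2557, -2105, 24158, -13023, 3099, 25869, 13774)):
  c_1 = (-2)·(50239) + (0)·(-2557) + (-1)·(-2105) + 2·24158 + (-4)·(-13023) + 0·3099 + 0·25869 + 0·13774 = 2035
  c_2 = (-9)·(50239) + (7)·(-2557) + (24)·(-2105) + 13·24158 + (-20)·(-13023) + 2·3099 + 2·25869 + (-8)·(13774) = 1688
  c_3 = 4·50239 + (-4)·(-2557) + (-12)·(-2105) + (-6)·(24158) + (9)·(-13023) + (-1)·(3099) + (-1)·(25869) + 4·13774 = 417
  c_4 = 1·50239 + (0)·(-2557) + (0)·(-2105) + (-1)·(24158) + (2)·(-13023) + 0·3099 + 0·25869 + 0·13774 = 35
  c_5 = 3·50239 + (-4)·(-2557) + (-12)·(-2105) + (-5)·(24158) + (9)·(-13023) + (-1)·(3099) + 0·25869 + 4·13774 = 205
  c_6 = 0·50239 + (-4)·(-2557) + (-6)·(-2105) + (-1)·(24158) + (2)·(-13023) + 0·3099 + 0·25869 + 2·13774 = 202
  c_7 = 2·50239 + (1)·(-2557) + (0)·(-2105) + (-2)·(24158) + (2)·(-13023) + 1·3099 + (-1)·(25869) + 0·13774 = 789
  c_8 = (-14)·(50239) + (16)·(-2557) + (57)·(-2105) + 23·24158 + (-39)·(-13023) + 4·3099 + 2·25869 + (-19)·(13774) = 1716
p = 7; digits c_i = Σ_j d_{ij}·7^j, 0 ≤ d_{ij} < 7:
  c_1 = 2035 = 5·7^0 + 3·7^1 + 6·7^2 + 5·7^3
  c_2 = 1688 = 1·7^0 + 3·7^1 + 6·7^2 + 4·7^3
  c_3 = 417 = 4·7^0 + 3·7^1 + 1·7^2 + 1·7^3
  c_4 = 35 = 0·7^0 + 5·7^1
  c_5 = 205 = 2·7^0 + 1·7^1 + 4·7^2
  c_6 = 202 = 6·7^0 + 0·7^1 + 4·7^2
  c_7 = 789 = 5·7^0 + 0·7^1 + 2·7^2 + 2·7^3
  c_8 = 1716 = 1·7^0 + 0·7^1 + 0·7^2 + 5·7^3
Factor λ_0 = (5, 1, 4, 0, 2, 6, 5, 1)
Factor λ_1 = (3, 3, 3, 5, 1, 0, 0, 0)
Factor λ_2 = (6, 6, 1, 0, 4, 4, 2, 0)
Factor λ_3 = (5, 4, 1, 0, 0, 0, 2, 5)

((5, 1, 4, 0, 2, 6, 5, 1), (3, 3, 3, 5, 1, 0, 0, 0), (6, 6, 1, 0, 4, 4, 2, 0), (5, 4, 1, 0, 0, 0, 2, 5))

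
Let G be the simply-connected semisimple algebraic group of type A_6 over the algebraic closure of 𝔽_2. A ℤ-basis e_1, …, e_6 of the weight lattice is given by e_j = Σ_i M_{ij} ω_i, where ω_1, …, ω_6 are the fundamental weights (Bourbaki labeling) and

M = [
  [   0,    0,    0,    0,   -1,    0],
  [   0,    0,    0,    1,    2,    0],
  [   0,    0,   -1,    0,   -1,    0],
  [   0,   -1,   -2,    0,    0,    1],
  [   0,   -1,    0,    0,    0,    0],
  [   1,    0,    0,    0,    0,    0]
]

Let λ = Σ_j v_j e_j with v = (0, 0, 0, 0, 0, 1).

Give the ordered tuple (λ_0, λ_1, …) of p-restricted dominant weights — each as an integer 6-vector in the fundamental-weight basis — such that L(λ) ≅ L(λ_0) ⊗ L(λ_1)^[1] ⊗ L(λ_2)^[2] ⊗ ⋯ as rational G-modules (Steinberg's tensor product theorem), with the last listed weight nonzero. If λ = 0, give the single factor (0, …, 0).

ω-coordinates c = M·v, v = (0, 0, 0, 0, 0, 1):
  c_1 = 0·0 + 0·0 + 0·0 + 0·0 + (-1)·(0) + 0·1 = 0
  c_2 = 0·0 + 0·0 + 0·0 + 1·0 + 2·0 + 0·1 = 0
  c_3 = 0·0 + 0·0 + (-1)·(0) + 0·0 + (-1)·(0) + 0·1 = 0
  c_4 = 0·0 + (-1)·(0) + (-2)·(0) + 0·0 + 0·0 + 1·1 = 1
  c_5 = 0·0 + (-1)·(0) + 0·0 + 0·0 + 0·0 + 0·1 = 0
  c_6 = 1·0 + 0·0 + 0·0 + 0·0 + 0·0 + 0·1 = 0
Expand coordinatewise in base 2:
  c_1 = 0
  c_2 = 0
  c_3 = 0
  c_4 = 1 = 1·2^0
  c_5 = 0
  c_6 = 0
Factor λ_0 = (0, 0, 0, 1, 0, 0)

((0, 0, 0, 1, 0, 0),)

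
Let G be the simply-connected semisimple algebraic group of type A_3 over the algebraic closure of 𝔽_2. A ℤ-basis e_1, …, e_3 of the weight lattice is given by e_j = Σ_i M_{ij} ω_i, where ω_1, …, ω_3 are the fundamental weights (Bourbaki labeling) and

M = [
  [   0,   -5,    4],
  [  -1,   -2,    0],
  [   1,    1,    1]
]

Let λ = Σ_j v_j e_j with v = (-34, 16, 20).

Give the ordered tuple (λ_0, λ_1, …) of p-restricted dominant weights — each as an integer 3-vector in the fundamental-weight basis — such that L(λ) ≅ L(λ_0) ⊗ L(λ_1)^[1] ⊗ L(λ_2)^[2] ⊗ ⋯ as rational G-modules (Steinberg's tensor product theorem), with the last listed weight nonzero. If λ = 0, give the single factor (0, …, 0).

((0, 0, 0), (0, 1, 1))

Compute c_i = Σ_j M_{ij} v_j with v = (-34, 16, 20):
  c_1 = (0)·(-34) + (-5)·(16) + (4)·(20) = 0
  c_2 = (-1)·(-34) + (-2)·(16) + (0)·(20) = 2
  c_3 = (1)·(-34) + (1)·(16) + (1)·(20) = 2
Expand coordinatewise in base 2:
  c_1 = 0
  c_2 = 2 = 0·2^0 + 1·2^1
  c_3 = 2 = 0·2^0 + 1·2^1
p-restricted factor λ_0 = (0, 0, 0)
p-restricted factor λ_1 = (0, 1, 1)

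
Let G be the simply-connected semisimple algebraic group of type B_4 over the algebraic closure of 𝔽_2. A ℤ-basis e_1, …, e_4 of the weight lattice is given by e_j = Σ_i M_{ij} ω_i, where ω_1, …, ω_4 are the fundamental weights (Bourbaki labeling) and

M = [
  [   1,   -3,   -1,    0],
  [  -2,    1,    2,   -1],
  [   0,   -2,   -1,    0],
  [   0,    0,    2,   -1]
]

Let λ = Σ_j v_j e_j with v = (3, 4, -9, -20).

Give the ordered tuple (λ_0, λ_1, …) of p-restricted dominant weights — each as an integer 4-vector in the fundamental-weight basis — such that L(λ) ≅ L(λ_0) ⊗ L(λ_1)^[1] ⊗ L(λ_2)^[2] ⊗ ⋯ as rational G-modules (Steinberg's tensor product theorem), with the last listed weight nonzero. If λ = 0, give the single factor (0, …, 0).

((0, 0, 1, 0), (0, 0, 0, 1))

Compute c_i = Σ_j M_{ij} v_j with v = (3, 4, -9, -20):
  c_1 = 1·3 + (-3)·(4) + (-1)·(-9) + (0)·(-20) = 0
  c_2 = (-2)·(3) + 1·4 + (2)·(-9) + (-1)·(-20) = 0
  c_3 = 0·3 + (-2)·(4) + (-1)·(-9) + (0)·(-20) = 1
  c_4 = 0·3 + 0·4 + (2)·(-9) + (-1)·(-20) = 2
p = 2; digits c_i = Σ_j d_{ij}·2^j, 0 ≤ d_{ij} < 2:
  c_1 = 0
  c_2 = 0
  c_3 = 1 = 1·2^0
  c_4 = 2 = 0·2^0 + 1·2^1
p-restricted factor λ_0 = (0, 0, 1, 0)
p-restricted factor λ_1 = (0, 0, 0, 1)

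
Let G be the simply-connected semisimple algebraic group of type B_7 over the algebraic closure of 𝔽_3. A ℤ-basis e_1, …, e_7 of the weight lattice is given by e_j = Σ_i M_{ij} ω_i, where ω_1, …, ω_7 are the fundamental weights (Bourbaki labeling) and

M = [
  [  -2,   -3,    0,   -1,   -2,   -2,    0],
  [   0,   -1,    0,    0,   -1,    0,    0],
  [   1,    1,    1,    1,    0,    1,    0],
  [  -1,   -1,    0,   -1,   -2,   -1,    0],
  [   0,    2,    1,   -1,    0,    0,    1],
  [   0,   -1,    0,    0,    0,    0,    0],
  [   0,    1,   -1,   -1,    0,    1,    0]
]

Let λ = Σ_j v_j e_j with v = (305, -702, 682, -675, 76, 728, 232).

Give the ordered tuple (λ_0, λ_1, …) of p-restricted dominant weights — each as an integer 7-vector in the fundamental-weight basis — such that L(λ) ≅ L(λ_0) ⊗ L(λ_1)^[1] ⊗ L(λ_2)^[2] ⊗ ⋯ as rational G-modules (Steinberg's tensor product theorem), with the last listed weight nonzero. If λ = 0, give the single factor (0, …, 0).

((2, 2, 2, 0, 2, 0, 1), (1, 1, 1, 1, 1, 0, 0), (2, 0, 1, 0, 2, 0, 2), (2, 2, 0, 1, 0, 2, 0), (0, 1, 1, 2, 2, 2, 0), (2, 2, 1, 0, 0, 2, 0))

Compute c_i = Σ_j M_{ij} v_j with v = (305, -702, 682, -675, 76, 728, 232):
  c_1 = -2*305 + -3*-702 + 0*682 + -1*-675 + -2*76 + -2*728 + 0*232 = 563
  c_2 = 0*305 + -1*-702 + 0*682 + 0*-675 + -1*76 + 0*728 + 0*232 = 626
  c_3 = 1*305 + 1*-702 + 1*682 + 1*-675 + 0*76 + 1*728 + 0*232 = 338
  c_4 = -1*305 + -1*-702 + 0*682 + -1*-675 + -2*76 + -1*728 + 0*232 = 192
  c_5 = 0*305 + 2*-702 + 1*682 + -1*-675 + 0*76 + 0*728 + 1*232 = 185
  c_6 = 0*305 + -1*-702 + 0*682 + 0*-675 + 0*76 + 0*728 + 0*232 = 702
  c_7 = 0*305 + 1*-702 + -1*682 + -1*-675 + 0*76 + 1*728 + 0*232 = 19
p = 3; digits c_i = Σ_j d_{ij}·3^j, 0 ≤ d_{ij} < 3:
  c_1 = 563 = 2·3^0 + 1·3^1 + 2·3^2 + 2·3^3 + 0·3^4 + 2·3^5
  c_2 = 626 = 2·3^0 + 1·3^1 + 0·3^2 + 2·3^3 + 1·3^4 + 2·3^5
  c_3 = 338 = 2·3^0 + 1·3^1 + 1·3^2 + 0·3^3 + 1·3^4 + 1·3^5
  c_4 = 192 = 0·3^0 + 1·3^1 + 0·3^2 + 1·3^3 + 2·3^4
  c_5 = 185 = 2·3^0 + 1·3^1 + 2·3^2 + 0·3^3 + 2·3^4
  c_6 = 702 = 0·3^0 + 0·3^1 + 0·3^2 + 2·3^3 + 2·3^4 + 2·3^5
  c_7 = 19 = 1·3^0 + 0·3^1 + 2·3^2
λ_0 = (2, 2, 2, 0, 2, 0, 1)
λ_1 = (1, 1, 1, 1, 1, 0, 0)
λ_2 = (2, 0, 1, 0, 2, 0, 2)
λ_3 = (2, 2, 0, 1, 0, 2, 0)
λ_4 = (0, 1, 1, 2, 2, 2, 0)
λ_5 = (2, 2, 1, 0, 0, 2, 0)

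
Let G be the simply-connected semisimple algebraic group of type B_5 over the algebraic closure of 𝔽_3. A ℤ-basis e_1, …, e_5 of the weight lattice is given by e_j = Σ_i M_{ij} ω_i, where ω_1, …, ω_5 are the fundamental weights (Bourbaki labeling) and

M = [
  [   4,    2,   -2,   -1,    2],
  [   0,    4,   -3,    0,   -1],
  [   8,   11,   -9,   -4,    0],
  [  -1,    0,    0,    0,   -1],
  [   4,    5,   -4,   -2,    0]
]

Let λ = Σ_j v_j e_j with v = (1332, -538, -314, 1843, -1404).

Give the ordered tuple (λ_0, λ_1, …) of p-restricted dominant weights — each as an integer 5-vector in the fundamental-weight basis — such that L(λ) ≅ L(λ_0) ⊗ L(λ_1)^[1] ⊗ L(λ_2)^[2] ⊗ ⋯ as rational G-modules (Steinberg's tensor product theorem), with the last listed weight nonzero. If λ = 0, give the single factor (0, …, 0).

In the fundamental-weight basis, λ has coordinates c = M·v (v = (1332, -538, -314, 1843, -1404)):
  c_1 = 4*1332 + 2*-538 + -2*-314 + -1*1843 + 2*-1404 = 229
  c_2 = 0*1332 + 4*-538 + -3*-314 + 0*1843 + -1*-1404 = 194
  c_3 = 8*1332 + 11*-538 + -9*-314 + -4*1843 + 0*-1404 = 192
  c_4 = -1*1332 + 0*-538 + 0*-314 + 0*1843 + -1*-1404 = 72
  c_5 = 4*1332 + 5*-538 + -4*-314 + -2*1843 + 0*-1404 = 208
Expand coordinatewise in base 3:
  c_1 = 229 = 1·3^0 + 1·3^1 + 1·3^2 + 2·3^3 + 2·3^4
  c_2 = 194 = 2·3^0 + 1·3^1 + 0·3^2 + 1·3^3 + 2·3^4
  c_3 = 192 = 0·3^0 + 1·3^1 + 0·3^2 + 1·3^3 + 2·3^4
  c_4 = 72 = 0·3^0 + 0·3^1 + 2·3^2 + 2·3^3
  c_5 = 208 = 1·3^0 + 0·3^1 + 2·3^2 + 1·3^3 + 2·3^4
λ_0 = (1, 2, 0, 0, 1)
λ_1 = (1, 1, 1, 0, 0)
λ_2 = (1, 0, 0, 2, 2)
λ_3 = (2, 1, 1, 2, 1)
λ_4 = (2, 2, 2, 0, 2)

((1, 2, 0, 0, 1), (1, 1, 1, 0, 0), (1, 0, 0, 2, 2), (2, 1, 1, 2, 1), (2, 2, 2, 0, 2))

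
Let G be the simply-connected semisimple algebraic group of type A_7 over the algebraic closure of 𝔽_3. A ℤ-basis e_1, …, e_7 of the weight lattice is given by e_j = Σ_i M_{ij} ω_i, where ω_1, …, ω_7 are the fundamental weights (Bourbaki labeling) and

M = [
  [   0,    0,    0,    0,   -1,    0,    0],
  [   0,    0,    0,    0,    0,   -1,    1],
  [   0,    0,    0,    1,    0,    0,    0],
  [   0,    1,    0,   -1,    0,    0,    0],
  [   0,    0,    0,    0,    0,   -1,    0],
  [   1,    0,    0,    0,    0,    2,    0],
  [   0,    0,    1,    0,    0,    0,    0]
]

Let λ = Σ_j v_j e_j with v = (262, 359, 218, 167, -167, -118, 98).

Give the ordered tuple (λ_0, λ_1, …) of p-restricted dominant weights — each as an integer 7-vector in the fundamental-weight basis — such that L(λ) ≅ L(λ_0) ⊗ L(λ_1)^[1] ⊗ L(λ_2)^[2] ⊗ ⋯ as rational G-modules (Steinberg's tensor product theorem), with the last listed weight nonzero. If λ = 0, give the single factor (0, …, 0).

ω-coordinates c = M·v, v = (262, 359, 218, 167, -167, -118, 98):
  c_1 = 0·262 + 0·359 + 0·218 + 0·167 + (-1)·(-167) + (0)·(-118) + 0·98 = 167
  c_2 = 0·262 + 0·359 + 0·218 + 0·167 + (0)·(-167) + (-1)·(-118) + 1·98 = 216
  c_3 = 0·262 + 0·359 + 0·218 + 1·167 + (0)·(-167) + (0)·(-118) + 0·98 = 167
  c_4 = 0·262 + 1·359 + 0·218 + (-1)·(167) + (0)·(-167) + (0)·(-118) + 0·98 = 192
  c_5 = 0·262 + 0·359 + 0·218 + 0·167 + (0)·(-167) + (-1)·(-118) + 0·98 = 118
  c_6 = 1·262 + 0·359 + 0·218 + 0·167 + (0)·(-167) + (2)·(-118) + 0·98 = 26
  c_7 = 0·262 + 0·359 + 1·218 + 0·167 + (0)·(-167) + (0)·(-118) + 0·98 = 218
Base-3 expansion of each c_i:
  c_1 = 167 = 2·3^0 + 1·3^1 + 0·3^2 + 0·3^3 + 2·3^4
  c_2 = 216 = 0·3^0 + 0·3^1 + 0·3^2 + 2·3^3 + 2·3^4
  c_3 = 167 = 2·3^0 + 1·3^1 + 0·3^2 + 0·3^3 + 2·3^4
  c_4 = 192 = 0·3^0 + 1·3^1 + 0·3^2 + 1·3^3 + 2·3^4
  c_5 = 118 = 1·3^0 + 0·3^1 + 1·3^2 + 1·3^3 + 1·3^4
  c_6 = 26 = 2·3^0 + 2·3^1 + 2·3^2
  c_7 = 218 = 2·3^0 + 0·3^1 + 0·3^2 + 2·3^3 + 2·3^4
Factor λ_0 = (2, 0, 2, 0, 1, 2, 2)
Factor λ_1 = (1, 0, 1, 1, 0, 2, 0)
Factor λ_2 = (0, 0, 0, 0, 1, 2, 0)
Factor λ_3 = (0, 2, 0, 1, 1, 0, 2)
Factor λ_4 = (2, 2, 2, 2, 1, 0, 2)

((2, 0, 2, 0, 1, 2, 2), (1, 0, 1, 1, 0, 2, 0), (0, 0, 0, 0, 1, 2, 0), (0, 2, 0, 1, 1, 0, 2), (2, 2, 2, 2, 1, 0, 2))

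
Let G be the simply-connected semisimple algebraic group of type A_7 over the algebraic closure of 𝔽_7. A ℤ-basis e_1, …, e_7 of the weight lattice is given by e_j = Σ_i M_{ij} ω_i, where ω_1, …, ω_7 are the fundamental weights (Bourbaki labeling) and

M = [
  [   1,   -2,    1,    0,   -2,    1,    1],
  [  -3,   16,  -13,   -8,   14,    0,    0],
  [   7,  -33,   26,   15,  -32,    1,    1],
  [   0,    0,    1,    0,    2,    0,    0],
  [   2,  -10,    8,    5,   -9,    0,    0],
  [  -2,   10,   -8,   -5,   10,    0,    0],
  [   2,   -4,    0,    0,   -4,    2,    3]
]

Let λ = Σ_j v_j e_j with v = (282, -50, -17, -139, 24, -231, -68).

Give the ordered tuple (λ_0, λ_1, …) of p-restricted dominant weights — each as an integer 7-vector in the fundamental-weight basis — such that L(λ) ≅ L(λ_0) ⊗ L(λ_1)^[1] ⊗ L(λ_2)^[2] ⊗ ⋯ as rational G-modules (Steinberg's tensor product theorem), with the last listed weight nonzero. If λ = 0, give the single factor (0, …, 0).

((4, 2, 2, 3, 3, 0, 2), (2, 3, 4, 4, 2, 1, 0))

In the fundamental-weight basis, λ has coordinates c = M·v (v = (282, -50, -17, -139, 24, -231, -68)):
  c_1 = 1·282 + (-2)·(-50) + (1)·(-17) + (0)·(-139) + (-2)·(24) + (1)·(-231) + (1)·(-68) = 18
  c_2 = (-3)·(282) + (16)·(-50) + (-13)·(-17) + (-8)·(-139) + 14·24 + (0)·(-231) + (0)·(-68) = 23
  c_3 = 7·282 + (-33)·(-50) + (26)·(-17) + (15)·(-139) + (-32)·(24) + (1)·(-231) + (1)·(-68) = 30
  c_4 = 0·282 + (0)·(-50) + (1)·(-17) + (0)·(-139) + 2·24 + (0)·(-231) + (0)·(-68) = 31
  c_5 = 2·282 + (-10)·(-50) + (8)·(-17) + (5)·(-139) + (-9)·(24) + (0)·(-231) + (0)·(-68) = 17
  c_6 = (-2)·(282) + (10)·(-50) + (-8)·(-17) + (-5)·(-139) + 10·24 + (0)·(-231) + (0)·(-68) = 7
  c_7 = 2·282 + (-4)·(-50) + (0)·(-17) + (0)·(-139) + (-4)·(24) + (2)·(-231) + (3)·(-68) = 2
p = 7; digits c_i = Σ_j d_{ij}·7^j, 0 ≤ d_{ij} < 7:
  c_1 = 18 = 4·7^0 + 2·7^1
  c_2 = 23 = 2·7^0 + 3·7^1
  c_3 = 30 = 2·7^0 + 4·7^1
  c_4 = 31 = 3·7^0 + 4·7^1
  c_5 = 17 = 3·7^0 + 2·7^1
  c_6 = 7 = 0·7^0 + 1·7^1
  c_7 = 2 = 2·7^0
λ_0 = (4, 2, 2, 3, 3, 0, 2)
λ_1 = (2, 3, 4, 4, 2, 1, 0)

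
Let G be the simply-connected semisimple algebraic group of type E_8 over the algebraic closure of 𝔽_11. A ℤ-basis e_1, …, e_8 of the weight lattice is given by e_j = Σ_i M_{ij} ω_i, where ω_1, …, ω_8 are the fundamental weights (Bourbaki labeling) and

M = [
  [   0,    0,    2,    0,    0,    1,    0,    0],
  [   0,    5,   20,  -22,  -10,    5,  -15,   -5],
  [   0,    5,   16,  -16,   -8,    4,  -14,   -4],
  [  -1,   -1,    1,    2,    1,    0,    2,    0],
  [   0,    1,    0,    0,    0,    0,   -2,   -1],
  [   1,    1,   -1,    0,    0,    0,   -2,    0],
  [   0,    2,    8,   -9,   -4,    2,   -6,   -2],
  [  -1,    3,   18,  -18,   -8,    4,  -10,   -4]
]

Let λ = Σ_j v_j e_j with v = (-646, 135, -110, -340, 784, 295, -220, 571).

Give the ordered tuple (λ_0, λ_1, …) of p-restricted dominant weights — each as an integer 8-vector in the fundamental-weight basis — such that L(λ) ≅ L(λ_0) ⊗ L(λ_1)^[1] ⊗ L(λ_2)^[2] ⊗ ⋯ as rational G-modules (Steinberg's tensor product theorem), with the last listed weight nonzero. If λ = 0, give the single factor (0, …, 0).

Change of basis e → ω: c = M·v where v = (-646, 135, -110, -340, 784, 295, -220, 571):
  c_1 = (0)·(-646) + (0)·(135) + (2)·(-110) + (0)·(-340) + (0)·(784) + (1)·(295) + (0)·(-220) + (0)·(571) = 75
  c_2 = (0)·(-646) + (5)·(135) + (20)·(-110) + (-22)·(-340) + (-10)·(784) + (5)·(295) + (-15)·(-220) + (-5)·(571) = 35
  c_3 = (0)·(-646) + (5)·(135) + (16)·(-110) + (-16)·(-340) + (-8)·(784) + (4)·(295) + (-14)·(-220) + (-4)·(571) = 59
  c_4 = (-1)·(-646) + (-1)·(135) + (1)·(-110) + (2)·(-340) + (1)·(784) + (0)·(295) + (2)·(-220) + (0)·(571) = 65
  c_5 = (0)·(-646) + (1)·(135) + (0)·(-110) + (0)·(-340) + (0)·(784) + (0)·(295) + (-2)·(-220) + (-1)·(571) = 4
  c_6 = (1)·(-646) + (1)·(135) + (-1)·(-110) + (0)·(-340) + (0)·(784) + (0)·(295) + (-2)·(-220) + (0)·(571) = 39
  c_7 = (0)·(-646) + (2)·(135) + (8)·(-110) + (-9)·(-340) + (-4)·(784) + (2)·(295) + (-6)·(-220) + (-2)·(571) = 82
  c_8 = (-1)·(-646) + (3)·(135) + (18)·(-110) + (-18)·(-340) + (-8)·(784) + (4)·(295) + (-10)·(-220) + (-4)·(571) = 15
p = 11; digits c_i = Σ_j d_{ij}·11^j, 0 ≤ d_{ij} < 11:
  c_1 = 75 = 9·11^0 + 6·11^1
  c_2 = 35 = 2·11^0 + 3·11^1
  c_3 = 59 = 4·11^0 + 5·11^1
  c_4 = 65 = 10·11^0 + 5·11^1
  c_5 = 4 = 4·11^0
  c_6 = 39 = 6·11^0 + 3·11^1
  c_7 = 82 = 5·11^0 + 7·11^1
  c_8 = 15 = 4·11^0 + 1·11^1
λ_0 = (9, 2, 4, 10, 4, 6, 5, 4)
λ_1 = (6, 3, 5, 5, 0, 3, 7, 1)

((9, 2, 4, 10, 4, 6, 5, 4), (6, 3, 5, 5, 0, 3, 7, 1))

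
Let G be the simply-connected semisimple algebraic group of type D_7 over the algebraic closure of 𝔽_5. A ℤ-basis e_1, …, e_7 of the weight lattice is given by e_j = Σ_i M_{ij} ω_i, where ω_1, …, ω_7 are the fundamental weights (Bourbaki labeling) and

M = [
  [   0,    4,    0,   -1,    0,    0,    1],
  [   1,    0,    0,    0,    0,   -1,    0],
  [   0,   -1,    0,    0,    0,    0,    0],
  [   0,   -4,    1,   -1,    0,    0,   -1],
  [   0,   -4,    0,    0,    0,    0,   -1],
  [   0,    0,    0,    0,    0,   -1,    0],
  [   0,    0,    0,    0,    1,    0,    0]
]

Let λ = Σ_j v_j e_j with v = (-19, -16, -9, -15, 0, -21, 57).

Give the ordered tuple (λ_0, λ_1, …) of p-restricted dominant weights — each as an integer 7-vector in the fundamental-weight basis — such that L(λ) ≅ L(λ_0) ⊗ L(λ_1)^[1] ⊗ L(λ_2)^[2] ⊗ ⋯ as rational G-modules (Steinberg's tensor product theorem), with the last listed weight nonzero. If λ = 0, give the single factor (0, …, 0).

((3, 2, 1, 3, 2, 1, 0), (1, 0, 3, 2, 1, 4, 0))

In the fundamental-weight basis, λ has coordinates c = M·v (v = (-19, -16, -9, -15, 0, -21, 57)):
  c_1 = (0)·(-19) + (4)·(-16) + (0)·(-9) + (-1)·(-15) + 0·0 + (0)·(-21) + 1·57 = 8
  c_2 = (1)·(-19) + (0)·(-16) + (0)·(-9) + (0)·(-15) + 0·0 + (-1)·(-21) + 0·57 = 2
  c_3 = (0)·(-19) + (-1)·(-16) + (0)·(-9) + (0)·(-15) + 0·0 + (0)·(-21) + 0·57 = 16
  c_4 = (0)·(-19) + (-4)·(-16) + (1)·(-9) + (-1)·(-15) + 0·0 + (0)·(-21) + (-1)·(57) = 13
  c_5 = (0)·(-19) + (-4)·(-16) + (0)·(-9) + (0)·(-15) + 0·0 + (0)·(-21) + (-1)·(57) = 7
  c_6 = (0)·(-19) + (0)·(-16) + (0)·(-9) + (0)·(-15) + 0·0 + (-1)·(-21) + 0·57 = 21
  c_7 = (0)·(-19) + (0)·(-16) + (0)·(-9) + (0)·(-15) + 1·0 + (0)·(-21) + 0·57 = 0
Writing each c_i in base p = 5:
  c_1 = 8 = 3·5^0 + 1·5^1
  c_2 = 2 = 2·5^0
  c_3 = 16 = 1·5^0 + 3·5^1
  c_4 = 13 = 3·5^0 + 2·5^1
  c_5 = 7 = 2·5^0 + 1·5^1
  c_6 = 21 = 1·5^0 + 4·5^1
  c_7 = 0
λ_0 = (3, 2, 1, 3, 2, 1, 0)
λ_1 = (1, 0, 3, 2, 1, 4, 0)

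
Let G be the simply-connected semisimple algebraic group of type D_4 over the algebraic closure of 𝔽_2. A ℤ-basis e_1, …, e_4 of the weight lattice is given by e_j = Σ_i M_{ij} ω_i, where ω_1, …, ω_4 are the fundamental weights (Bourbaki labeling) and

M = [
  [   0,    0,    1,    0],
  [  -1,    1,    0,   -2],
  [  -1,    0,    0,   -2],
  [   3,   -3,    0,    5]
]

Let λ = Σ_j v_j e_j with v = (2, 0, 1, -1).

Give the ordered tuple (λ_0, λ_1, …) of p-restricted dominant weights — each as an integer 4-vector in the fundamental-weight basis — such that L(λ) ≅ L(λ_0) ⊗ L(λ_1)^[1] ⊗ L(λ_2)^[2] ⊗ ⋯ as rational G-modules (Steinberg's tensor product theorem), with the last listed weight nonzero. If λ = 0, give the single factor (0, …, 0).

((1, 0, 0, 1),)

Converting to the ω-basis (c_i = row i of M dotted with v = (2, 0, 1, -1)):
  c_1 = 0·2 + 0·0 + 1·1 + (0)·(-1) = 1
  c_2 = (-1)·(2) + 1·0 + 0·1 + (-2)·(-1) = 0
  c_3 = (-1)·(2) + 0·0 + 0·1 + (-2)·(-1) = 0
  c_4 = 3·2 + (-3)·(0) + 0·1 + (5)·(-1) = 1
Expand coordinatewise in base 2:
  c_1 = 1 = 1·2^0
  c_2 = 0
  c_3 = 0
  c_4 = 1 = 1·2^0
p-restricted factor λ_0 = (1, 0, 0, 1)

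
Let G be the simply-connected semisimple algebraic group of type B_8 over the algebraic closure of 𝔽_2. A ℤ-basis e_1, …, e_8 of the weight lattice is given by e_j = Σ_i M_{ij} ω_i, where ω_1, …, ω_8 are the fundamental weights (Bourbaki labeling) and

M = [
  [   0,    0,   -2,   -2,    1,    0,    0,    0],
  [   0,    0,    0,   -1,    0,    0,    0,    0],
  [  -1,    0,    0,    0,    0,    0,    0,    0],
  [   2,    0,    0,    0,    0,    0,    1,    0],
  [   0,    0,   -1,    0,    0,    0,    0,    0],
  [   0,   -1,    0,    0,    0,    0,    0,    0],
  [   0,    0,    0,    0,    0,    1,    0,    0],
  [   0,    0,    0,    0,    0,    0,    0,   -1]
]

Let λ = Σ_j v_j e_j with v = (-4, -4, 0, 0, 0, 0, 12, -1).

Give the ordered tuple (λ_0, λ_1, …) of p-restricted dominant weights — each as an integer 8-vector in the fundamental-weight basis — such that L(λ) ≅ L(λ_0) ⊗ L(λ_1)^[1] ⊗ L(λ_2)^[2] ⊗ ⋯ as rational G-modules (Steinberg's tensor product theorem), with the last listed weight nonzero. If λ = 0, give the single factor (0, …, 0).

((0, 0, 0, 0, 0, 0, 0, 1), (0, 0, 0, 0, 0, 0, 0, 0), (0, 0, 1, 1, 0, 1, 0, 0))

Converting to the ω-basis (c_i = row i of M dotted with v = (-4, -4, 0, 0, 0, 0, 12, -1)):
  c_1 = 0*-4 + 0*-4 + -2*0 + -2*0 + 1*0 + 0*0 + 0*12 + 0*-1 = 0
  c_2 = 0*-4 + 0*-4 + 0*0 + -1*0 + 0*0 + 0*0 + 0*12 + 0*-1 = 0
  c_3 = -1*-4 + 0*-4 + 0*0 + 0*0 + 0*0 + 0*0 + 0*12 + 0*-1 = 4
  c_4 = 2*-4 + 0*-4 + 0*0 + 0*0 + 0*0 + 0*0 + 1*12 + 0*-1 = 4
  c_5 = 0*-4 + 0*-4 + -1*0 + 0*0 + 0*0 + 0*0 + 0*12 + 0*-1 = 0
  c_6 = 0*-4 + -1*-4 + 0*0 + 0*0 + 0*0 + 0*0 + 0*12 + 0*-1 = 4
  c_7 = 0*-4 + 0*-4 + 0*0 + 0*0 + 0*0 + 1*0 + 0*12 + 0*-1 = 0
  c_8 = 0*-4 + 0*-4 + 0*0 + 0*0 + 0*0 + 0*0 + 0*12 + -1*-1 = 1
Expand coordinatewise in base 2:
  c_1 = 0
  c_2 = 0
  c_3 = 4 = 0·2^0 + 0·2^1 + 1·2^2
  c_4 = 4 = 0·2^0 + 0·2^1 + 1·2^2
  c_5 = 0
  c_6 = 4 = 0·2^0 + 0·2^1 + 1·2^2
  c_7 = 0
  c_8 = 1 = 1·2^0
Factor λ_0 = (0, 0, 0, 0, 0, 0, 0, 1)
Factor λ_1 = (0, 0, 0, 0, 0, 0, 0, 0)
Factor λ_2 = (0, 0, 1, 1, 0, 1, 0, 0)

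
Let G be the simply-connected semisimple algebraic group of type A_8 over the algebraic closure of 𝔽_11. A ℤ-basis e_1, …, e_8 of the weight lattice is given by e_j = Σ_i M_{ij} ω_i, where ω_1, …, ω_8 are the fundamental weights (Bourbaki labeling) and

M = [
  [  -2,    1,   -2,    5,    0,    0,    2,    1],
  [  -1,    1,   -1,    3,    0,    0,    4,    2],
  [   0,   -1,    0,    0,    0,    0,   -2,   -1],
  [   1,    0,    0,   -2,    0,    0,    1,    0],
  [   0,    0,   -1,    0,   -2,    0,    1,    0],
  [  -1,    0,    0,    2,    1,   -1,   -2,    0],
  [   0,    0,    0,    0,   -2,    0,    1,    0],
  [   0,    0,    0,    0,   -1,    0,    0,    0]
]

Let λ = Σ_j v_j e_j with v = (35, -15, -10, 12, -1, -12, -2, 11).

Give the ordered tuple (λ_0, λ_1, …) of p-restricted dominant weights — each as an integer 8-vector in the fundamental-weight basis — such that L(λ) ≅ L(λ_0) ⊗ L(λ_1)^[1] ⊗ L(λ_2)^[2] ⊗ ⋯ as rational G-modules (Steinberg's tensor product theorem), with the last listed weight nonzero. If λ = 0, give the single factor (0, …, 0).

Converting to the ω-basis (c_i = row i of M dotted with v = (35, -15, -10, 12, -1, -12, -2, 11)):
  c_1 = (-2)·(35) + (1)·(-15) + (-2)·(-10) + (5)·(12) + (0)·(-1) + (0)·(-12) + (2)·(-2) + (1)·(11) = 2
  c_2 = (-1)·(35) + (1)·(-15) + (-1)·(-10) + (3)·(12) + (0)·(-1) + (0)·(-12) + (4)·(-2) + (2)·(11) = 10
  c_3 = (0)·(35) + (-1)·(-15) + (0)·(-10) + (0)·(12) + (0)·(-1) + (0)·(-12) + (-2)·(-2) + (-1)·(11) = 8
  c_4 = (1)·(35) + (0)·(-15) + (0)·(-10) + (-2)·(12) + (0)·(-1) + (0)·(-12) + (1)·(-2) + (0)·(11) = 9
  c_5 = (0)·(35) + (0)·(-15) + (-1)·(-10) + (0)·(12) + (-2)·(-1) + (0)·(-12) + (1)·(-2) + (0)·(11) = 10
  c_6 = (-1)·(35) + (0)·(-15) + (0)·(-10) + (2)·(12) + (1)·(-1) + (-1)·(-12) + (-2)·(-2) + (0)·(11) = 4
  c_7 = (0)·(35) + (0)·(-15) + (0)·(-10) + (0)·(12) + (-2)·(-1) + (0)·(-12) + (1)·(-2) + (0)·(11) = 0
  c_8 = (0)·(35) + (0)·(-15) + (0)·(-10) + (0)·(12) + (-1)·(-1) + (0)·(-12) + (0)·(-2) + (0)·(11) = 1
p = 11; digits c_i = Σ_j d_{ij}·11^j, 0 ≤ d_{ij} < 11:
  c_1 = 2 = 2·11^0
  c_2 = 10 = 10·11^0
  c_3 = 8 = 8·11^0
  c_4 = 9 = 9·11^0
  c_5 = 10 = 10·11^0
  c_6 = 4 = 4·11^0
  c_7 = 0
  c_8 = 1 = 1·11^0
λ_0 = (2, 10, 8, 9, 10, 4, 0, 1)

((2, 10, 8, 9, 10, 4, 0, 1),)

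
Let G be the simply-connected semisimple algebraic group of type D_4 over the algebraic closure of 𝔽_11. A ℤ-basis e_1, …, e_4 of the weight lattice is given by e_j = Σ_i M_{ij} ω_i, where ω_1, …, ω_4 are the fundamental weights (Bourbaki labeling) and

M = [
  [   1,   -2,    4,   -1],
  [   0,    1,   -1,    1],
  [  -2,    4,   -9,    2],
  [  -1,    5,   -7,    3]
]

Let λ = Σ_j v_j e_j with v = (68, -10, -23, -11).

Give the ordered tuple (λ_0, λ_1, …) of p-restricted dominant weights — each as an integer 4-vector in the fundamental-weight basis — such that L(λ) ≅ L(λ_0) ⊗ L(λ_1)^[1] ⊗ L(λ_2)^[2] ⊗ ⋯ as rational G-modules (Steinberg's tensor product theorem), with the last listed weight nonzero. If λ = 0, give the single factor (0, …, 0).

Converting to the ω-basis (c_i = row i of M dotted with v = (68, -10, -23, -11)):
  c_1 = (1)·(68) + (-2)·(-10) + (4)·(-23) + (-1)·(-11) = 7
  c_2 = (0)·(68) + (1)·(-10) + (-1)·(-23) + (1)·(-11) = 2
  c_3 = (-2)·(68) + (4)·(-10) + (-9)·(-23) + (2)·(-11) = 9
  c_4 = (-1)·(68) + (5)·(-10) + (-7)·(-23) + (3)·(-11) = 10
Writing each c_i in base p = 11:
  c_1 = 7 = 7·11^0
  c_2 = 2 = 2·11^0
  c_3 = 9 = 9·11^0
  c_4 = 10 = 10·11^0
p-restricted factor λ_0 = (7, 2, 9, 10)

((7, 2, 9, 10),)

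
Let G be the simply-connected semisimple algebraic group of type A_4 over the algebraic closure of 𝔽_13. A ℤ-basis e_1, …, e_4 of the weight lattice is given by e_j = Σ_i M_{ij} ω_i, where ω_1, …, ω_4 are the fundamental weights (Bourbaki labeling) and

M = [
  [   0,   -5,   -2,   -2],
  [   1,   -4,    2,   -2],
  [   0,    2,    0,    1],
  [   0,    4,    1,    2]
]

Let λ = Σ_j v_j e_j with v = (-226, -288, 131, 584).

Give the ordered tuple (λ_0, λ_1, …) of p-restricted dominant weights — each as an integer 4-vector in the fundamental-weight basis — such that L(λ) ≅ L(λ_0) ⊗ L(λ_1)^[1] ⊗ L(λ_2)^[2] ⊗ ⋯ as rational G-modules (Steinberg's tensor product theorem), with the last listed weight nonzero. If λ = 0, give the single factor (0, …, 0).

((10, 7, 8, 4), (0, 1, 0, 11))

Change of basis e → ω: c = M·v where v = (-226, -288, 131, 584):
  c_1 = (0)·(-226) + (-5)·(-288) + (-2)·(131) + (-2)·(584) = 10
  c_2 = (1)·(-226) + (-4)·(-288) + (2)·(131) + (-2)·(584) = 20
  c_3 = (0)·(-226) + (2)·(-288) + (0)·(131) + (1)·(584) = 8
  c_4 = (0)·(-226) + (4)·(-288) + (1)·(131) + (2)·(584) = 147
Base-13 expansion of each c_i:
  c_1 = 10 = 10·13^0
  c_2 = 20 = 7·13^0 + 1·13^1
  c_3 = 8 = 8·13^0
  c_4 = 147 = 4·13^0 + 11·13^1
Factor λ_0 = (10, 7, 8, 4)
Factor λ_1 = (0, 1, 0, 11)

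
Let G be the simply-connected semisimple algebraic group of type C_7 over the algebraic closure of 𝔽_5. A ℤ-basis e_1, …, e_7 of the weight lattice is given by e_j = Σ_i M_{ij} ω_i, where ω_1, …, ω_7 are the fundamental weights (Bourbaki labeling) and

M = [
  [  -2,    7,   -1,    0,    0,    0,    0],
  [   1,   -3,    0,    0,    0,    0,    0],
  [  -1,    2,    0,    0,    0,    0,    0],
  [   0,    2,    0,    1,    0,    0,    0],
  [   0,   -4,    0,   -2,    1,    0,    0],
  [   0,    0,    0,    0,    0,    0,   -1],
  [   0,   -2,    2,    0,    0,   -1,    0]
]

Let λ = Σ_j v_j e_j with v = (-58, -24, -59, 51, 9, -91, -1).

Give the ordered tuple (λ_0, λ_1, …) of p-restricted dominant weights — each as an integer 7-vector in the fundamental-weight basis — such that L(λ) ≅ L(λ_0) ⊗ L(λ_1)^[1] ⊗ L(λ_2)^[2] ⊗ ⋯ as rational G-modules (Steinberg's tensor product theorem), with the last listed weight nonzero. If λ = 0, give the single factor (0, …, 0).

((2, 4, 0, 3, 3, 1, 1), (1, 2, 2, 0, 0, 0, 4))

In the fundamental-weight basis, λ has coordinates c = M·v (v = (-58, -24, -59, 51, 9, -91, -1)):
  c_1 = (-2)·(-58) + (7)·(-24) + (-1)·(-59) + (0)·(51) + (0)·(9) + (0)·(-91) + (0)·(-1) = 7
  c_2 = (1)·(-58) + (-3)·(-24) + (0)·(-59) + (0)·(51) + (0)·(9) + (0)·(-91) + (0)·(-1) = 14
  c_3 = (-1)·(-58) + (2)·(-24) + (0)·(-59) + (0)·(51) + (0)·(9) + (0)·(-91) + (0)·(-1) = 10
  c_4 = (0)·(-58) + (2)·(-24) + (0)·(-59) + (1)·(51) + (0)·(9) + (0)·(-91) + (0)·(-1) = 3
  c_5 = (0)·(-58) + (-4)·(-24) + (0)·(-59) + (-2)·(51) + (1)·(9) + (0)·(-91) + (0)·(-1) = 3
  c_6 = (0)·(-58) + (0)·(-24) + (0)·(-59) + (0)·(51) + (0)·(9) + (0)·(-91) + (-1)·(-1) = 1
  c_7 = (0)·(-58) + (-2)·(-24) + (2)·(-59) + (0)·(51) + (0)·(9) + (-1)·(-91) + (0)·(-1) = 21
Base-5 expansion of each c_i:
  c_1 = 7 = 2·5^0 + 1·5^1
  c_2 = 14 = 4·5^0 + 2·5^1
  c_3 = 10 = 0·5^0 + 2·5^1
  c_4 = 3 = 3·5^0
  c_5 = 3 = 3·5^0
  c_6 = 1 = 1·5^0
  c_7 = 21 = 1·5^0 + 4·5^1
Factor λ_0 = (2, 4, 0, 3, 3, 1, 1)
Factor λ_1 = (1, 2, 2, 0, 0, 0, 4)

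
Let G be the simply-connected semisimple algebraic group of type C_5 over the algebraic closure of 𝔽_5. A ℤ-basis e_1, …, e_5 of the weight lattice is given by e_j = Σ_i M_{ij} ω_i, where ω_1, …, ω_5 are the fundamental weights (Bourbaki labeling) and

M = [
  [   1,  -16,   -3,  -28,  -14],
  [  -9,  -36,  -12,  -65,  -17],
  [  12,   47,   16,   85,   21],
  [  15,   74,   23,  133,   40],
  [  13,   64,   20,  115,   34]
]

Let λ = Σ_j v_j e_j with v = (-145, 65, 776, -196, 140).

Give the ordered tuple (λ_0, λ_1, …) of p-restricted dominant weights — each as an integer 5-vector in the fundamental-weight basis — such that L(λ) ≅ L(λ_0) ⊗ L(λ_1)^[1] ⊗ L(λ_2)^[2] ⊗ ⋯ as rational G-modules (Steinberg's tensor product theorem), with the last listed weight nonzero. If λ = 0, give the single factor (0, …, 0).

Change of basis e → ω: c = M·v where v = (-145, 65, 776, -196, 140):
  c_1 = (1)·(-145) + (-16)·(65) + (-3)·(776) + (-28)·(-196) + (-14)·(140) = 15
  c_2 = (-9)·(-145) + (-36)·(65) + (-12)·(776) + (-65)·(-196) + (-17)·(140) = 13
  c_3 = (12)·(-145) + 47·65 + 16·776 + (85)·(-196) + 21·140 = 11
  c_4 = (15)·(-145) + 74·65 + 23·776 + (133)·(-196) + 40·140 = 15
  c_5 = (13)·(-145) + 64·65 + 20·776 + (115)·(-196) + 34·140 = 15
Expand coordinatewise in base 5:
  c_1 = 15 = 0·5^0 + 3·5^1
  c_2 = 13 = 3·5^0 + 2·5^1
  c_3 = 11 = 1·5^0 + 2·5^1
  c_4 = 15 = 0·5^0 + 3·5^1
  c_5 = 15 = 0·5^0 + 3·5^1
λ_0 = (0, 3, 1, 0, 0)
λ_1 = (3, 2, 2, 3, 3)

((0, 3, 1, 0, 0), (3, 2, 2, 3, 3))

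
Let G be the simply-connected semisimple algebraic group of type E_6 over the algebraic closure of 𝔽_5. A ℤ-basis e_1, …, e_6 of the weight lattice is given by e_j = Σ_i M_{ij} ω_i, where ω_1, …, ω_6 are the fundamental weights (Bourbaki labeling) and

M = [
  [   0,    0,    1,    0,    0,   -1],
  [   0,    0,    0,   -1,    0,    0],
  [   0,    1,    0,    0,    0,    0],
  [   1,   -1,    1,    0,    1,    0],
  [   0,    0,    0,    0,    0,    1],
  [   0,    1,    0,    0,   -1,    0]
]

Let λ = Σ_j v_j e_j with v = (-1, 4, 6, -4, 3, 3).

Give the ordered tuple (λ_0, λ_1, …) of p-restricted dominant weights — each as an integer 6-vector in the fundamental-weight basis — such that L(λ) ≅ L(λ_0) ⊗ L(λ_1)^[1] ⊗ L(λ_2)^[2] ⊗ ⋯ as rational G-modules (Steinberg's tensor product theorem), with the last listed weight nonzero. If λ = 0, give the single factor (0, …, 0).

Converting to the ω-basis (c_i = row i of M dotted with v = (-1, 4, 6, -4, 3, 3)):
  c_1 = (0)·(-1) + 0·4 + 1·6 + (0)·(-4) + 0·3 + (-1)·(3) = 3
  c_2 = (0)·(-1) + 0·4 + 0·6 + (-1)·(-4) + 0·3 + 0·3 = 4
  c_3 = (0)·(-1) + 1·4 + 0·6 + (0)·(-4) + 0·3 + 0·3 = 4
  c_4 = (1)·(-1) + (-1)·(4) + 1·6 + (0)·(-4) + 1·3 + 0·3 = 4
  c_5 = (0)·(-1) + 0·4 + 0·6 + (0)·(-4) + 0·3 + 1·3 = 3
  c_6 = (0)·(-1) + 1·4 + 0·6 + (0)·(-4) + (-1)·(3) + 0·3 = 1
Base-5 expansion of each c_i:
  c_1 = 3 = 3·5^0
  c_2 = 4 = 4·5^0
  c_3 = 4 = 4·5^0
  c_4 = 4 = 4·5^0
  c_5 = 3 = 3·5^0
  c_6 = 1 = 1·5^0
Factor λ_0 = (3, 4, 4, 4, 3, 1)

((3, 4, 4, 4, 3, 1),)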